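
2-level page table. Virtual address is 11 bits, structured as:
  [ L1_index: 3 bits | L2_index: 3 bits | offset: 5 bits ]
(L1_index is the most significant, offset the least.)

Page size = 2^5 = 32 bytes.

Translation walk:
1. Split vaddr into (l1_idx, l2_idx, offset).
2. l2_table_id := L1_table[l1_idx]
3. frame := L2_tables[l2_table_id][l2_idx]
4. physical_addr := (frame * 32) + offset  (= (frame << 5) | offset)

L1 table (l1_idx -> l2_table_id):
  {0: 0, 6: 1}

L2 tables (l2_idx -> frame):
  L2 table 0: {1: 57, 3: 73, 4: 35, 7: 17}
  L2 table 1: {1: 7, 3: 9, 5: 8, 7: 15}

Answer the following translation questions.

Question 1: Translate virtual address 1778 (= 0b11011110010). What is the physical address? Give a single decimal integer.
vaddr = 1778 = 0b11011110010
Split: l1_idx=6, l2_idx=7, offset=18
L1[6] = 1
L2[1][7] = 15
paddr = 15 * 32 + 18 = 498

Answer: 498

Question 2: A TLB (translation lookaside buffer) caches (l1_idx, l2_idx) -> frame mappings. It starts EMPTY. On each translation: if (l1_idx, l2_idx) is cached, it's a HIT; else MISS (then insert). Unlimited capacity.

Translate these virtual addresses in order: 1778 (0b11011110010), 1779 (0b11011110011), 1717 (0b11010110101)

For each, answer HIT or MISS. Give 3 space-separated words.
vaddr=1778: (6,7) not in TLB -> MISS, insert
vaddr=1779: (6,7) in TLB -> HIT
vaddr=1717: (6,5) not in TLB -> MISS, insert

Answer: MISS HIT MISS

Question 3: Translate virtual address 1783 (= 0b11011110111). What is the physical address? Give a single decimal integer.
Answer: 503

Derivation:
vaddr = 1783 = 0b11011110111
Split: l1_idx=6, l2_idx=7, offset=23
L1[6] = 1
L2[1][7] = 15
paddr = 15 * 32 + 23 = 503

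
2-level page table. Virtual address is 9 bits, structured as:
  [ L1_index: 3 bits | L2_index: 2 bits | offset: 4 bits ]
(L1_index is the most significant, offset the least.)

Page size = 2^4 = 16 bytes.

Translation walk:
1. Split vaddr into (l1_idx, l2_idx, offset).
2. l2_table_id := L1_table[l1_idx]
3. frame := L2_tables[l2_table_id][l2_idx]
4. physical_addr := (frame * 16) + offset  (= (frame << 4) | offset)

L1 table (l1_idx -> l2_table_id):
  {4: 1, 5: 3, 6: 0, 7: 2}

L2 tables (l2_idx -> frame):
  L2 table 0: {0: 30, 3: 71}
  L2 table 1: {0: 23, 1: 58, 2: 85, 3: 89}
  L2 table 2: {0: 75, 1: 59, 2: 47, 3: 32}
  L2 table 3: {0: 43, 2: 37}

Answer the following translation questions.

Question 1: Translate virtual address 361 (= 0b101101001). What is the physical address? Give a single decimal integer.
vaddr = 361 = 0b101101001
Split: l1_idx=5, l2_idx=2, offset=9
L1[5] = 3
L2[3][2] = 37
paddr = 37 * 16 + 9 = 601

Answer: 601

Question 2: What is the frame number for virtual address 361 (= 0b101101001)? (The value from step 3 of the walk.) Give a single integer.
Answer: 37

Derivation:
vaddr = 361: l1_idx=5, l2_idx=2
L1[5] = 3; L2[3][2] = 37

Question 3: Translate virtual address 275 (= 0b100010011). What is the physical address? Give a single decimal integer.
vaddr = 275 = 0b100010011
Split: l1_idx=4, l2_idx=1, offset=3
L1[4] = 1
L2[1][1] = 58
paddr = 58 * 16 + 3 = 931

Answer: 931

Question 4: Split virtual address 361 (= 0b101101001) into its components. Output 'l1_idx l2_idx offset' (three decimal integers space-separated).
vaddr = 361 = 0b101101001
  top 3 bits -> l1_idx = 5
  next 2 bits -> l2_idx = 2
  bottom 4 bits -> offset = 9

Answer: 5 2 9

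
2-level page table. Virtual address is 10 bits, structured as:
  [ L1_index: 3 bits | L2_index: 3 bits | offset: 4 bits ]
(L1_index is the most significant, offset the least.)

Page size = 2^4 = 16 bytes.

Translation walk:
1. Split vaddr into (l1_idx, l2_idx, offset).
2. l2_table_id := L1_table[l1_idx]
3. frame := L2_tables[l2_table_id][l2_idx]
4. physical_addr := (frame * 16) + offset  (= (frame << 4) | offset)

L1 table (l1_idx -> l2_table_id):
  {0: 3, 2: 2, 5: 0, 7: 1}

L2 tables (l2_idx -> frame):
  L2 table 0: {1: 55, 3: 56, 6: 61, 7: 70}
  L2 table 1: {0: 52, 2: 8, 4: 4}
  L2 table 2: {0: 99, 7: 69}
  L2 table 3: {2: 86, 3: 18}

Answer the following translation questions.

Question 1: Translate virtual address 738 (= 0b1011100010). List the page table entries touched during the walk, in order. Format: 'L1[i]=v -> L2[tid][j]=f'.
vaddr = 738 = 0b1011100010
Split: l1_idx=5, l2_idx=6, offset=2

Answer: L1[5]=0 -> L2[0][6]=61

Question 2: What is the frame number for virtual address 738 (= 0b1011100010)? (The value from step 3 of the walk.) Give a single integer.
Answer: 61

Derivation:
vaddr = 738: l1_idx=5, l2_idx=6
L1[5] = 0; L2[0][6] = 61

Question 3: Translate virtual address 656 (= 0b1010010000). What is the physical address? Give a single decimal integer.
vaddr = 656 = 0b1010010000
Split: l1_idx=5, l2_idx=1, offset=0
L1[5] = 0
L2[0][1] = 55
paddr = 55 * 16 + 0 = 880

Answer: 880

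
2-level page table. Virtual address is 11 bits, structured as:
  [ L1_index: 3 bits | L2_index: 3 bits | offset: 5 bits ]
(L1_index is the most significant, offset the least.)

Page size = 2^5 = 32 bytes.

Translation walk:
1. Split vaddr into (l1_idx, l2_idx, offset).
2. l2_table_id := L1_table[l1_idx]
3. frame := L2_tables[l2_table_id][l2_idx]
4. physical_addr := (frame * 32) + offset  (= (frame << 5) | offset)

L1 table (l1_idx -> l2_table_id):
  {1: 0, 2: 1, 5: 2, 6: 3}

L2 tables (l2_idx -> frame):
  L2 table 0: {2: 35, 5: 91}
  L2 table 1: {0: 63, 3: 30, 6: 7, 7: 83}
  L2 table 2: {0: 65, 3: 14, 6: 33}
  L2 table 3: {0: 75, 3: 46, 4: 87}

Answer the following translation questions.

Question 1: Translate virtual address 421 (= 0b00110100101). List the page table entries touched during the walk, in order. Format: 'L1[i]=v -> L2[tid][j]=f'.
Answer: L1[1]=0 -> L2[0][5]=91

Derivation:
vaddr = 421 = 0b00110100101
Split: l1_idx=1, l2_idx=5, offset=5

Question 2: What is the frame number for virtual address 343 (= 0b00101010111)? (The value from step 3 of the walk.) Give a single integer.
vaddr = 343: l1_idx=1, l2_idx=2
L1[1] = 0; L2[0][2] = 35

Answer: 35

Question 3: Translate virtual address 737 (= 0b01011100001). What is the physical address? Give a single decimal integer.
Answer: 2657

Derivation:
vaddr = 737 = 0b01011100001
Split: l1_idx=2, l2_idx=7, offset=1
L1[2] = 1
L2[1][7] = 83
paddr = 83 * 32 + 1 = 2657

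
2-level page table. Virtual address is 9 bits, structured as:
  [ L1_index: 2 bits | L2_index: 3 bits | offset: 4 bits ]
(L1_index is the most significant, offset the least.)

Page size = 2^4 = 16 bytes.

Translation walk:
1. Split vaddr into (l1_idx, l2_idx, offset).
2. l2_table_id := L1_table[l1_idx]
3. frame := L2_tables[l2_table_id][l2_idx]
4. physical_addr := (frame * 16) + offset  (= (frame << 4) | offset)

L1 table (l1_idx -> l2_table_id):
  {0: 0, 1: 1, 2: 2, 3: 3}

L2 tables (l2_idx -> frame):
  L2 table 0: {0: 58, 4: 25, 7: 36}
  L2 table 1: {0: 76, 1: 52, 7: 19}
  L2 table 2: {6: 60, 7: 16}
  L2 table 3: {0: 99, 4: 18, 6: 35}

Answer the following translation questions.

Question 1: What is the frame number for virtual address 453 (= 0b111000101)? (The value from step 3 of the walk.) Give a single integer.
vaddr = 453: l1_idx=3, l2_idx=4
L1[3] = 3; L2[3][4] = 18

Answer: 18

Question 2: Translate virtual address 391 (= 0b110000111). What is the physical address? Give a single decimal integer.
vaddr = 391 = 0b110000111
Split: l1_idx=3, l2_idx=0, offset=7
L1[3] = 3
L2[3][0] = 99
paddr = 99 * 16 + 7 = 1591

Answer: 1591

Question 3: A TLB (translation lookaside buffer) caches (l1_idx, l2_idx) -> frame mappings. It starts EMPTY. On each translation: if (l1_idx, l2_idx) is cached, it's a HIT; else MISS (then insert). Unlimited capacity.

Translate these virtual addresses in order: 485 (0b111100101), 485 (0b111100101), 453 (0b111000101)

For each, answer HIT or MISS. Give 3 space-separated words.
vaddr=485: (3,6) not in TLB -> MISS, insert
vaddr=485: (3,6) in TLB -> HIT
vaddr=453: (3,4) not in TLB -> MISS, insert

Answer: MISS HIT MISS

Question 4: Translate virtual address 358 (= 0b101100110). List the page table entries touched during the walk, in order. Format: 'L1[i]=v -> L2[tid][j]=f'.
vaddr = 358 = 0b101100110
Split: l1_idx=2, l2_idx=6, offset=6

Answer: L1[2]=2 -> L2[2][6]=60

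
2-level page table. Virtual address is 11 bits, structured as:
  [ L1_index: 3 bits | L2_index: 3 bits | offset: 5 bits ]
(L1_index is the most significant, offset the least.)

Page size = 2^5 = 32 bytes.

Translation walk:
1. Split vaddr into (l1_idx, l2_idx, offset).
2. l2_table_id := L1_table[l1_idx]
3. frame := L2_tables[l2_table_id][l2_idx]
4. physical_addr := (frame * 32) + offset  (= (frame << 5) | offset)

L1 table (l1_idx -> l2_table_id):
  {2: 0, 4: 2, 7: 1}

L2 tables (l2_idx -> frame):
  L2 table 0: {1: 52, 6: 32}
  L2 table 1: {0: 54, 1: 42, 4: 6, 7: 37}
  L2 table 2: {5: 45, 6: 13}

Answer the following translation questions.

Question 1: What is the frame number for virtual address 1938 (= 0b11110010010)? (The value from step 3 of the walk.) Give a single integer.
vaddr = 1938: l1_idx=7, l2_idx=4
L1[7] = 1; L2[1][4] = 6

Answer: 6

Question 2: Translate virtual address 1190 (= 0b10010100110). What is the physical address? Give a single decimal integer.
vaddr = 1190 = 0b10010100110
Split: l1_idx=4, l2_idx=5, offset=6
L1[4] = 2
L2[2][5] = 45
paddr = 45 * 32 + 6 = 1446

Answer: 1446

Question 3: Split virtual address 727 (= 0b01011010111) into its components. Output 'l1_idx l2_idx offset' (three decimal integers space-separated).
Answer: 2 6 23

Derivation:
vaddr = 727 = 0b01011010111
  top 3 bits -> l1_idx = 2
  next 3 bits -> l2_idx = 6
  bottom 5 bits -> offset = 23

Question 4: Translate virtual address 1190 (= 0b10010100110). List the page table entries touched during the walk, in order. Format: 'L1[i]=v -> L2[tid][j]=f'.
Answer: L1[4]=2 -> L2[2][5]=45

Derivation:
vaddr = 1190 = 0b10010100110
Split: l1_idx=4, l2_idx=5, offset=6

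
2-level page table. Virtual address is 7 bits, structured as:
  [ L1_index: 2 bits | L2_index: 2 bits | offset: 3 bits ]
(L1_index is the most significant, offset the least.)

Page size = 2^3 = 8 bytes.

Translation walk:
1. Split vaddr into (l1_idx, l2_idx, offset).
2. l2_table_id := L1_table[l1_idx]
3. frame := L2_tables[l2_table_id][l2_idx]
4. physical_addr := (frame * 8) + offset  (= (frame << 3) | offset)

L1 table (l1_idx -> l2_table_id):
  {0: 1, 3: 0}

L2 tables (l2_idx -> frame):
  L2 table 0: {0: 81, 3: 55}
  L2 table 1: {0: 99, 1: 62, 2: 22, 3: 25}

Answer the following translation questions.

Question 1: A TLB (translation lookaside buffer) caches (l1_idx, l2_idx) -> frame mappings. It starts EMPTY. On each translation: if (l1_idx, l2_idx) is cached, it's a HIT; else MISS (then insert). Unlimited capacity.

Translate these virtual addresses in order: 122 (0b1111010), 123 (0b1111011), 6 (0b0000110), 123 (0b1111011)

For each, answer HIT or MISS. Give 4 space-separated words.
vaddr=122: (3,3) not in TLB -> MISS, insert
vaddr=123: (3,3) in TLB -> HIT
vaddr=6: (0,0) not in TLB -> MISS, insert
vaddr=123: (3,3) in TLB -> HIT

Answer: MISS HIT MISS HIT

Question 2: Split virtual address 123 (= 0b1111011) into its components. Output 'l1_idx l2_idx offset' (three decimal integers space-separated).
vaddr = 123 = 0b1111011
  top 2 bits -> l1_idx = 3
  next 2 bits -> l2_idx = 3
  bottom 3 bits -> offset = 3

Answer: 3 3 3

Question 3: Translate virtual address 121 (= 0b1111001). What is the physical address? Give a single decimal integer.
Answer: 441

Derivation:
vaddr = 121 = 0b1111001
Split: l1_idx=3, l2_idx=3, offset=1
L1[3] = 0
L2[0][3] = 55
paddr = 55 * 8 + 1 = 441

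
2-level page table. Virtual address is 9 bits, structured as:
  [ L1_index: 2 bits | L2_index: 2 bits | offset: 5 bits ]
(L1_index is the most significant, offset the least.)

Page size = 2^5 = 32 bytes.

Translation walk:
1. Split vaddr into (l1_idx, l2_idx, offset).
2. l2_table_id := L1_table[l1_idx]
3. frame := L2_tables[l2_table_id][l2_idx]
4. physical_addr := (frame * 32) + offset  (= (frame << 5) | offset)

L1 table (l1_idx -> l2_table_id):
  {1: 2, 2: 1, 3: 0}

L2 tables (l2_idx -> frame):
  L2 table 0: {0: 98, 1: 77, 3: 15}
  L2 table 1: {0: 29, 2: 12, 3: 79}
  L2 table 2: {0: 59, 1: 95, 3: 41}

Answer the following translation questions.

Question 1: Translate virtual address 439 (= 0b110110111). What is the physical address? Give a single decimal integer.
vaddr = 439 = 0b110110111
Split: l1_idx=3, l2_idx=1, offset=23
L1[3] = 0
L2[0][1] = 77
paddr = 77 * 32 + 23 = 2487

Answer: 2487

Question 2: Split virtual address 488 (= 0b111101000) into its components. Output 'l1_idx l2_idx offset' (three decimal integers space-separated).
Answer: 3 3 8

Derivation:
vaddr = 488 = 0b111101000
  top 2 bits -> l1_idx = 3
  next 2 bits -> l2_idx = 3
  bottom 5 bits -> offset = 8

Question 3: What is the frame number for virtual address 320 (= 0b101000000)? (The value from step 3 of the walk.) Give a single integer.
Answer: 12

Derivation:
vaddr = 320: l1_idx=2, l2_idx=2
L1[2] = 1; L2[1][2] = 12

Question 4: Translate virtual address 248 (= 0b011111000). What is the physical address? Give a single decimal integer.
Answer: 1336

Derivation:
vaddr = 248 = 0b011111000
Split: l1_idx=1, l2_idx=3, offset=24
L1[1] = 2
L2[2][3] = 41
paddr = 41 * 32 + 24 = 1336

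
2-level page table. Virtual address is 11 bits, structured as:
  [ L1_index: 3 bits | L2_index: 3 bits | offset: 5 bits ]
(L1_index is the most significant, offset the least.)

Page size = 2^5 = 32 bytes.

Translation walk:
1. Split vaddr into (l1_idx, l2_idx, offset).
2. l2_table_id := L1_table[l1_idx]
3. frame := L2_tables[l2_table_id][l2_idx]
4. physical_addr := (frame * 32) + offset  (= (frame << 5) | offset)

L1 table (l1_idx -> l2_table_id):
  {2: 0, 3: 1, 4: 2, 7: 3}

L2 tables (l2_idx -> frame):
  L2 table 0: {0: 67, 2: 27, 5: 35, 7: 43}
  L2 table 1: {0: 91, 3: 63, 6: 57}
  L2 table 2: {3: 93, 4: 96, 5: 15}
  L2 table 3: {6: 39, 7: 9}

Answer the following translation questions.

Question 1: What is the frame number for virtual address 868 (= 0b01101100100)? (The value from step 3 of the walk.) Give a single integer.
vaddr = 868: l1_idx=3, l2_idx=3
L1[3] = 1; L2[1][3] = 63

Answer: 63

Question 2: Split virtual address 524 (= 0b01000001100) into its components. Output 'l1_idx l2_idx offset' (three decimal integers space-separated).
vaddr = 524 = 0b01000001100
  top 3 bits -> l1_idx = 2
  next 3 bits -> l2_idx = 0
  bottom 5 bits -> offset = 12

Answer: 2 0 12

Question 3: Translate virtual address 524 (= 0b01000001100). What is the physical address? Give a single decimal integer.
Answer: 2156

Derivation:
vaddr = 524 = 0b01000001100
Split: l1_idx=2, l2_idx=0, offset=12
L1[2] = 0
L2[0][0] = 67
paddr = 67 * 32 + 12 = 2156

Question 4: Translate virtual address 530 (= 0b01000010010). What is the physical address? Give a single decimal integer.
vaddr = 530 = 0b01000010010
Split: l1_idx=2, l2_idx=0, offset=18
L1[2] = 0
L2[0][0] = 67
paddr = 67 * 32 + 18 = 2162

Answer: 2162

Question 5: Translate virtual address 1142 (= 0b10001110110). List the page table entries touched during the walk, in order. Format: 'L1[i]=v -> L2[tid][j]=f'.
vaddr = 1142 = 0b10001110110
Split: l1_idx=4, l2_idx=3, offset=22

Answer: L1[4]=2 -> L2[2][3]=93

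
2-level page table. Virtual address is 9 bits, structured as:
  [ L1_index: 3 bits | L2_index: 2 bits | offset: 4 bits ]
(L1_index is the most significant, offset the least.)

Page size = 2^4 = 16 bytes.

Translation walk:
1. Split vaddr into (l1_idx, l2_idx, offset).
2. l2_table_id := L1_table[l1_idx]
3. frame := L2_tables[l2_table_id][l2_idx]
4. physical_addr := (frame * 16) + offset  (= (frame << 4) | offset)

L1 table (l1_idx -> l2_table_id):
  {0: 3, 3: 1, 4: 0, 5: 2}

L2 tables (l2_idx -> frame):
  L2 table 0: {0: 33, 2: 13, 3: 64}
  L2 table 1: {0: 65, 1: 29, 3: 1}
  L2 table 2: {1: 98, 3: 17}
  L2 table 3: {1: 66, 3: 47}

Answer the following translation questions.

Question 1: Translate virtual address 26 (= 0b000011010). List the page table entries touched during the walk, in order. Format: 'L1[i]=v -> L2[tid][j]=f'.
Answer: L1[0]=3 -> L2[3][1]=66

Derivation:
vaddr = 26 = 0b000011010
Split: l1_idx=0, l2_idx=1, offset=10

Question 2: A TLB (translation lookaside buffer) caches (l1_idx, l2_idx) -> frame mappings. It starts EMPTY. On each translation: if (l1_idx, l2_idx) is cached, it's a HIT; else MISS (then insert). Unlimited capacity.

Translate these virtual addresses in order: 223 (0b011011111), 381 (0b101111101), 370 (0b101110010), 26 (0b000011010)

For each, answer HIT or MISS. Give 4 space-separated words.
vaddr=223: (3,1) not in TLB -> MISS, insert
vaddr=381: (5,3) not in TLB -> MISS, insert
vaddr=370: (5,3) in TLB -> HIT
vaddr=26: (0,1) not in TLB -> MISS, insert

Answer: MISS MISS HIT MISS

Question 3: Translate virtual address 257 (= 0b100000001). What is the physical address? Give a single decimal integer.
Answer: 529

Derivation:
vaddr = 257 = 0b100000001
Split: l1_idx=4, l2_idx=0, offset=1
L1[4] = 0
L2[0][0] = 33
paddr = 33 * 16 + 1 = 529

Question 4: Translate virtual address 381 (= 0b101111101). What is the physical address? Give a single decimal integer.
Answer: 285

Derivation:
vaddr = 381 = 0b101111101
Split: l1_idx=5, l2_idx=3, offset=13
L1[5] = 2
L2[2][3] = 17
paddr = 17 * 16 + 13 = 285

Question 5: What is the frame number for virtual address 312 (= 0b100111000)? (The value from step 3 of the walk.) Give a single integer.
vaddr = 312: l1_idx=4, l2_idx=3
L1[4] = 0; L2[0][3] = 64

Answer: 64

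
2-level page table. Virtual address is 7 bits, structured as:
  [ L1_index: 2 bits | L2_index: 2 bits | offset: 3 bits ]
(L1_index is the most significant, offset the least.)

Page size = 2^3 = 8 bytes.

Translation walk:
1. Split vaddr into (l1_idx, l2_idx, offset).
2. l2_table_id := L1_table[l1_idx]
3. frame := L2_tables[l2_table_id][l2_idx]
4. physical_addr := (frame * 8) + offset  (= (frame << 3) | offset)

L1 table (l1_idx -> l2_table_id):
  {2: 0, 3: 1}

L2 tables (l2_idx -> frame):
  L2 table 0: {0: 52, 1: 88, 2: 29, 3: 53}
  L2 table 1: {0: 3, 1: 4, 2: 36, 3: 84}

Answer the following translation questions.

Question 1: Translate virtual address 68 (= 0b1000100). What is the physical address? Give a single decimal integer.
Answer: 420

Derivation:
vaddr = 68 = 0b1000100
Split: l1_idx=2, l2_idx=0, offset=4
L1[2] = 0
L2[0][0] = 52
paddr = 52 * 8 + 4 = 420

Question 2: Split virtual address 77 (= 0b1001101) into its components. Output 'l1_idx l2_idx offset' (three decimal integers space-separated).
Answer: 2 1 5

Derivation:
vaddr = 77 = 0b1001101
  top 2 bits -> l1_idx = 2
  next 2 bits -> l2_idx = 1
  bottom 3 bits -> offset = 5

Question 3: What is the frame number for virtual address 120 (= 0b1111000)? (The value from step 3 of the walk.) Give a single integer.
Answer: 84

Derivation:
vaddr = 120: l1_idx=3, l2_idx=3
L1[3] = 1; L2[1][3] = 84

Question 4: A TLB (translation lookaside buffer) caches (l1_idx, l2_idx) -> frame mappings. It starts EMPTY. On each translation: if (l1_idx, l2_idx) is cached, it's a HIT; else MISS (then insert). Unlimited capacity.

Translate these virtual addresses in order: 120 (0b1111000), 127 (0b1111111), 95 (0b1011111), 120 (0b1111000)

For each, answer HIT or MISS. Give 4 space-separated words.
Answer: MISS HIT MISS HIT

Derivation:
vaddr=120: (3,3) not in TLB -> MISS, insert
vaddr=127: (3,3) in TLB -> HIT
vaddr=95: (2,3) not in TLB -> MISS, insert
vaddr=120: (3,3) in TLB -> HIT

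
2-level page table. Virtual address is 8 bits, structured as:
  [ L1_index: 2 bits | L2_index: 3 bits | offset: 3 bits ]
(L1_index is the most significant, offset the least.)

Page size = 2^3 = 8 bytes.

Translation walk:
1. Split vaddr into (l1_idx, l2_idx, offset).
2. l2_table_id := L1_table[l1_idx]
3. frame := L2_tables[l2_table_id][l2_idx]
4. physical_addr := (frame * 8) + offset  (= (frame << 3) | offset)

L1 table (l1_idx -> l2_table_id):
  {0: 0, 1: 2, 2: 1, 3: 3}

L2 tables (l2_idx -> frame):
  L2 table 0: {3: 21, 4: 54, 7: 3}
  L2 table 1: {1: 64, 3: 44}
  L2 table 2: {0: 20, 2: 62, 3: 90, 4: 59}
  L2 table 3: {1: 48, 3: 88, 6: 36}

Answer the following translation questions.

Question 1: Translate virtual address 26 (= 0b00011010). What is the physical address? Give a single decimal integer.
vaddr = 26 = 0b00011010
Split: l1_idx=0, l2_idx=3, offset=2
L1[0] = 0
L2[0][3] = 21
paddr = 21 * 8 + 2 = 170

Answer: 170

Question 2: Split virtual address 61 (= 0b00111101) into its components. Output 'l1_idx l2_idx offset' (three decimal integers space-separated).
Answer: 0 7 5

Derivation:
vaddr = 61 = 0b00111101
  top 2 bits -> l1_idx = 0
  next 3 bits -> l2_idx = 7
  bottom 3 bits -> offset = 5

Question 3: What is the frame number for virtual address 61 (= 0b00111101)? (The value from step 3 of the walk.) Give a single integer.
Answer: 3

Derivation:
vaddr = 61: l1_idx=0, l2_idx=7
L1[0] = 0; L2[0][7] = 3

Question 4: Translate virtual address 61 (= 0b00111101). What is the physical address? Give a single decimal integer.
Answer: 29

Derivation:
vaddr = 61 = 0b00111101
Split: l1_idx=0, l2_idx=7, offset=5
L1[0] = 0
L2[0][7] = 3
paddr = 3 * 8 + 5 = 29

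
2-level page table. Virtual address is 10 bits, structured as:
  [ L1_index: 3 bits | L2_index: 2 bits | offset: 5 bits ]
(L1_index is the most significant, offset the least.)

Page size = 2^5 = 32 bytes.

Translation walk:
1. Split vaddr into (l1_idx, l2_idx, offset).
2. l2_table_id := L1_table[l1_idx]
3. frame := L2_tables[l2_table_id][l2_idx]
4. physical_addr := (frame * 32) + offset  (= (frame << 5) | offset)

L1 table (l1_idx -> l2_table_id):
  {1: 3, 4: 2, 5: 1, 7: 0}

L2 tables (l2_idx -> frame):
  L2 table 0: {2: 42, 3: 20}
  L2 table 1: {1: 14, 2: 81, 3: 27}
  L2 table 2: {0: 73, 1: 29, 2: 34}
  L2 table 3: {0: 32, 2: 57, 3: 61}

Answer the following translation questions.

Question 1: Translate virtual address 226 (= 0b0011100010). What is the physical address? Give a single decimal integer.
Answer: 1954

Derivation:
vaddr = 226 = 0b0011100010
Split: l1_idx=1, l2_idx=3, offset=2
L1[1] = 3
L2[3][3] = 61
paddr = 61 * 32 + 2 = 1954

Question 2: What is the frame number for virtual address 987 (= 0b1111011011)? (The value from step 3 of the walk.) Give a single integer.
Answer: 42

Derivation:
vaddr = 987: l1_idx=7, l2_idx=2
L1[7] = 0; L2[0][2] = 42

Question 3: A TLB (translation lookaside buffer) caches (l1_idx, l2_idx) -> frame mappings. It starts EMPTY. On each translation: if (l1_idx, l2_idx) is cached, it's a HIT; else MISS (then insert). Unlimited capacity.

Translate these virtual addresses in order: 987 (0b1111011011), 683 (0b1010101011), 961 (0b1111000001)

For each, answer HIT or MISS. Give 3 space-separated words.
vaddr=987: (7,2) not in TLB -> MISS, insert
vaddr=683: (5,1) not in TLB -> MISS, insert
vaddr=961: (7,2) in TLB -> HIT

Answer: MISS MISS HIT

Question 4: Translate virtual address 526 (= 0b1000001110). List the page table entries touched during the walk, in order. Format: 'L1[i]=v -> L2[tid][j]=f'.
Answer: L1[4]=2 -> L2[2][0]=73

Derivation:
vaddr = 526 = 0b1000001110
Split: l1_idx=4, l2_idx=0, offset=14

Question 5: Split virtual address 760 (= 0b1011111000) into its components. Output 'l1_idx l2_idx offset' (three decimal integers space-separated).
Answer: 5 3 24

Derivation:
vaddr = 760 = 0b1011111000
  top 3 bits -> l1_idx = 5
  next 2 bits -> l2_idx = 3
  bottom 5 bits -> offset = 24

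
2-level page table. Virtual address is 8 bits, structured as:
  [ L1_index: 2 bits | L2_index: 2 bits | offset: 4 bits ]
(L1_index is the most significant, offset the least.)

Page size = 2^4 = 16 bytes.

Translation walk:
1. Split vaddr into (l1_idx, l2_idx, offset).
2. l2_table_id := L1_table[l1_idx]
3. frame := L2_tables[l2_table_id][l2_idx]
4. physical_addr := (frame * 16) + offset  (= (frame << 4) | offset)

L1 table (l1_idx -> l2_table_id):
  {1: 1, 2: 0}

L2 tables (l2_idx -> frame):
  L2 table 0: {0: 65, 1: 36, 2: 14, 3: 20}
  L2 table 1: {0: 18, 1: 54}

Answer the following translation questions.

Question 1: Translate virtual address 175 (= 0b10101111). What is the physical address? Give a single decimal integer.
vaddr = 175 = 0b10101111
Split: l1_idx=2, l2_idx=2, offset=15
L1[2] = 0
L2[0][2] = 14
paddr = 14 * 16 + 15 = 239

Answer: 239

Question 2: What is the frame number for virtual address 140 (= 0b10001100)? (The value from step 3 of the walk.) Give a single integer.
vaddr = 140: l1_idx=2, l2_idx=0
L1[2] = 0; L2[0][0] = 65

Answer: 65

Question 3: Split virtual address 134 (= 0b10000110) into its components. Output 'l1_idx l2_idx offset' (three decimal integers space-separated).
Answer: 2 0 6

Derivation:
vaddr = 134 = 0b10000110
  top 2 bits -> l1_idx = 2
  next 2 bits -> l2_idx = 0
  bottom 4 bits -> offset = 6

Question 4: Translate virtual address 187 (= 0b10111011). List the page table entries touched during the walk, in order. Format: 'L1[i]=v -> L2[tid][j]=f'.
vaddr = 187 = 0b10111011
Split: l1_idx=2, l2_idx=3, offset=11

Answer: L1[2]=0 -> L2[0][3]=20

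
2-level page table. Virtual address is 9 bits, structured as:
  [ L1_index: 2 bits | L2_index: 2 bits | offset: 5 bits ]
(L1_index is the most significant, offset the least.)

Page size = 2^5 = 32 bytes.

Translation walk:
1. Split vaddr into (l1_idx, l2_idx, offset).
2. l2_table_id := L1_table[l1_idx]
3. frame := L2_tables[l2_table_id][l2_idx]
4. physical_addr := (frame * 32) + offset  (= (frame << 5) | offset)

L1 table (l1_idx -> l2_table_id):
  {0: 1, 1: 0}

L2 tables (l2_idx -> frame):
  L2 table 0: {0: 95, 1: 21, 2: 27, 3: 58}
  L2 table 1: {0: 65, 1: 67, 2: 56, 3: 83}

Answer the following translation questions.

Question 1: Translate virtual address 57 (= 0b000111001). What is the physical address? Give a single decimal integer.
vaddr = 57 = 0b000111001
Split: l1_idx=0, l2_idx=1, offset=25
L1[0] = 1
L2[1][1] = 67
paddr = 67 * 32 + 25 = 2169

Answer: 2169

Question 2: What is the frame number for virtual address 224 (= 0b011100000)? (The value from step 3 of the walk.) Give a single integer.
Answer: 58

Derivation:
vaddr = 224: l1_idx=1, l2_idx=3
L1[1] = 0; L2[0][3] = 58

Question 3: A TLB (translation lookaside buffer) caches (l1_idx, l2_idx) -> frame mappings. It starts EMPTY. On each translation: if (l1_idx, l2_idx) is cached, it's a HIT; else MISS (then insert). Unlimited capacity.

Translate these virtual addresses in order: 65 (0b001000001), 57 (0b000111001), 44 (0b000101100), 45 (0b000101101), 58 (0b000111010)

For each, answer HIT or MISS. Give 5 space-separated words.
vaddr=65: (0,2) not in TLB -> MISS, insert
vaddr=57: (0,1) not in TLB -> MISS, insert
vaddr=44: (0,1) in TLB -> HIT
vaddr=45: (0,1) in TLB -> HIT
vaddr=58: (0,1) in TLB -> HIT

Answer: MISS MISS HIT HIT HIT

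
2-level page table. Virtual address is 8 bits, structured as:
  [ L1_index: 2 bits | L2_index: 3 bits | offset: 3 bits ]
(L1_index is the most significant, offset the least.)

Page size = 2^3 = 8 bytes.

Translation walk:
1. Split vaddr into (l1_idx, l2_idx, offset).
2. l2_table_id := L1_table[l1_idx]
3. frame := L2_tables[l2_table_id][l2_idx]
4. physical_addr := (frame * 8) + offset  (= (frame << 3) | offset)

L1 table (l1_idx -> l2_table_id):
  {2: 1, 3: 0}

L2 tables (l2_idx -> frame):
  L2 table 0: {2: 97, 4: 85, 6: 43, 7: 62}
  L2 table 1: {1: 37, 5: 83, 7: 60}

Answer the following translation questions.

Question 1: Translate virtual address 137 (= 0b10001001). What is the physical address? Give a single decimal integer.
Answer: 297

Derivation:
vaddr = 137 = 0b10001001
Split: l1_idx=2, l2_idx=1, offset=1
L1[2] = 1
L2[1][1] = 37
paddr = 37 * 8 + 1 = 297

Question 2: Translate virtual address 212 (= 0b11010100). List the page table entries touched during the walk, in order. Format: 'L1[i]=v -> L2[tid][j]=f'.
Answer: L1[3]=0 -> L2[0][2]=97

Derivation:
vaddr = 212 = 0b11010100
Split: l1_idx=3, l2_idx=2, offset=4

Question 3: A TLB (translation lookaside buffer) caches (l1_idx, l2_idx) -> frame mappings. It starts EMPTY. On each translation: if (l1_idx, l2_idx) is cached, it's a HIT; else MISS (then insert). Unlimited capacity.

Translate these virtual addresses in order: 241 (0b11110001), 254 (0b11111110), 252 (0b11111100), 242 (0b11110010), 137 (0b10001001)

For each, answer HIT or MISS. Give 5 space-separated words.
vaddr=241: (3,6) not in TLB -> MISS, insert
vaddr=254: (3,7) not in TLB -> MISS, insert
vaddr=252: (3,7) in TLB -> HIT
vaddr=242: (3,6) in TLB -> HIT
vaddr=137: (2,1) not in TLB -> MISS, insert

Answer: MISS MISS HIT HIT MISS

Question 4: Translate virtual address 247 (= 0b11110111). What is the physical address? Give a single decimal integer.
Answer: 351

Derivation:
vaddr = 247 = 0b11110111
Split: l1_idx=3, l2_idx=6, offset=7
L1[3] = 0
L2[0][6] = 43
paddr = 43 * 8 + 7 = 351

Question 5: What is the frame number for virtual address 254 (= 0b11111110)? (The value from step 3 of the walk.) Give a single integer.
vaddr = 254: l1_idx=3, l2_idx=7
L1[3] = 0; L2[0][7] = 62

Answer: 62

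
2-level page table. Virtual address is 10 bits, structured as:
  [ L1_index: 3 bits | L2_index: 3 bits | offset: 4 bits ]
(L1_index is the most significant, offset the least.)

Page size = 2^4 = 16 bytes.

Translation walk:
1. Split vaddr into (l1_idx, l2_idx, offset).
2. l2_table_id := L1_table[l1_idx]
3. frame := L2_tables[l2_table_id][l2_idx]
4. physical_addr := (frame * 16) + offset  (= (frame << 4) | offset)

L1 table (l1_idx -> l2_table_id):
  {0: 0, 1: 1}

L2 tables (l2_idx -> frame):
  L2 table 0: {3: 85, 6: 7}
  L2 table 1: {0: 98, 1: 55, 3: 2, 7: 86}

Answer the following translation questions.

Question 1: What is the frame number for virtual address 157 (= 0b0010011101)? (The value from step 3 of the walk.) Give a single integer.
Answer: 55

Derivation:
vaddr = 157: l1_idx=1, l2_idx=1
L1[1] = 1; L2[1][1] = 55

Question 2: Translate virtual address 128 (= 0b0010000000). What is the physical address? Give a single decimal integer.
Answer: 1568

Derivation:
vaddr = 128 = 0b0010000000
Split: l1_idx=1, l2_idx=0, offset=0
L1[1] = 1
L2[1][0] = 98
paddr = 98 * 16 + 0 = 1568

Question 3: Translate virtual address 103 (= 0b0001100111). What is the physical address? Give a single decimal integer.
Answer: 119

Derivation:
vaddr = 103 = 0b0001100111
Split: l1_idx=0, l2_idx=6, offset=7
L1[0] = 0
L2[0][6] = 7
paddr = 7 * 16 + 7 = 119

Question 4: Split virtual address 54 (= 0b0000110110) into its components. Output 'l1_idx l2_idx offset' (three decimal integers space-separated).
Answer: 0 3 6

Derivation:
vaddr = 54 = 0b0000110110
  top 3 bits -> l1_idx = 0
  next 3 bits -> l2_idx = 3
  bottom 4 bits -> offset = 6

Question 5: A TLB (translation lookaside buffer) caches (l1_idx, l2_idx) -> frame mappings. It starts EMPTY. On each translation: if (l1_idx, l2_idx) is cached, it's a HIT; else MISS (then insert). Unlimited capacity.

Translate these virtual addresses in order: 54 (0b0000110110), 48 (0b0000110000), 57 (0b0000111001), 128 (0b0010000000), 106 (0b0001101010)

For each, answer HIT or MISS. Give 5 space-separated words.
Answer: MISS HIT HIT MISS MISS

Derivation:
vaddr=54: (0,3) not in TLB -> MISS, insert
vaddr=48: (0,3) in TLB -> HIT
vaddr=57: (0,3) in TLB -> HIT
vaddr=128: (1,0) not in TLB -> MISS, insert
vaddr=106: (0,6) not in TLB -> MISS, insert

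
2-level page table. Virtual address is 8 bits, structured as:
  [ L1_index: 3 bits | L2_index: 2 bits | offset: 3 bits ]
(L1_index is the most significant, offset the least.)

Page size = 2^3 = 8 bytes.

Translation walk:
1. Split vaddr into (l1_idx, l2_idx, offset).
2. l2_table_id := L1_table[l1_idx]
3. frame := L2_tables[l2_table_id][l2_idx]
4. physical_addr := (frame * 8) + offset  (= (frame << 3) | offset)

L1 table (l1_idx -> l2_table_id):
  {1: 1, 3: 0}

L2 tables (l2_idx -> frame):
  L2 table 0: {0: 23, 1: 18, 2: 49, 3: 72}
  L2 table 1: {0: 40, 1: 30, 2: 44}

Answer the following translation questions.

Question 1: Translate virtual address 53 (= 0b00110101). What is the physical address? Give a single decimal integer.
Answer: 357

Derivation:
vaddr = 53 = 0b00110101
Split: l1_idx=1, l2_idx=2, offset=5
L1[1] = 1
L2[1][2] = 44
paddr = 44 * 8 + 5 = 357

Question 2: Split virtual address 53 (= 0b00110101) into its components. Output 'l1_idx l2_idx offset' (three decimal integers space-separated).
vaddr = 53 = 0b00110101
  top 3 bits -> l1_idx = 1
  next 2 bits -> l2_idx = 2
  bottom 3 bits -> offset = 5

Answer: 1 2 5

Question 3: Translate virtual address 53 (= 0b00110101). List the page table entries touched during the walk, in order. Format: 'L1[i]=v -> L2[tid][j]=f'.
vaddr = 53 = 0b00110101
Split: l1_idx=1, l2_idx=2, offset=5

Answer: L1[1]=1 -> L2[1][2]=44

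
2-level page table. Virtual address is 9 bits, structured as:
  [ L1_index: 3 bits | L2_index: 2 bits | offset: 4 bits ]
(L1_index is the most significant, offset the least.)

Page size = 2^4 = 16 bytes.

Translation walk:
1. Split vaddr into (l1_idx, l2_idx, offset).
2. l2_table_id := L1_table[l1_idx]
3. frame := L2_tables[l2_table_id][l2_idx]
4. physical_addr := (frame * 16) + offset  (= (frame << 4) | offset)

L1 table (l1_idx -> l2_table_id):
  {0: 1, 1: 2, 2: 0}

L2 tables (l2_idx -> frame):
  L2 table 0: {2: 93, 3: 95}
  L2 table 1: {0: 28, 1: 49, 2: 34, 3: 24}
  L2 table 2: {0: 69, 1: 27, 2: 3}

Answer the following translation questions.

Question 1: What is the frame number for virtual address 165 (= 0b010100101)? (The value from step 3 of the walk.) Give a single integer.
Answer: 93

Derivation:
vaddr = 165: l1_idx=2, l2_idx=2
L1[2] = 0; L2[0][2] = 93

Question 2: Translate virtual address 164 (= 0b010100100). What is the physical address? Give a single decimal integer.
vaddr = 164 = 0b010100100
Split: l1_idx=2, l2_idx=2, offset=4
L1[2] = 0
L2[0][2] = 93
paddr = 93 * 16 + 4 = 1492

Answer: 1492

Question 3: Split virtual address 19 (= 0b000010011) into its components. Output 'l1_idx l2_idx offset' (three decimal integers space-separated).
Answer: 0 1 3

Derivation:
vaddr = 19 = 0b000010011
  top 3 bits -> l1_idx = 0
  next 2 bits -> l2_idx = 1
  bottom 4 bits -> offset = 3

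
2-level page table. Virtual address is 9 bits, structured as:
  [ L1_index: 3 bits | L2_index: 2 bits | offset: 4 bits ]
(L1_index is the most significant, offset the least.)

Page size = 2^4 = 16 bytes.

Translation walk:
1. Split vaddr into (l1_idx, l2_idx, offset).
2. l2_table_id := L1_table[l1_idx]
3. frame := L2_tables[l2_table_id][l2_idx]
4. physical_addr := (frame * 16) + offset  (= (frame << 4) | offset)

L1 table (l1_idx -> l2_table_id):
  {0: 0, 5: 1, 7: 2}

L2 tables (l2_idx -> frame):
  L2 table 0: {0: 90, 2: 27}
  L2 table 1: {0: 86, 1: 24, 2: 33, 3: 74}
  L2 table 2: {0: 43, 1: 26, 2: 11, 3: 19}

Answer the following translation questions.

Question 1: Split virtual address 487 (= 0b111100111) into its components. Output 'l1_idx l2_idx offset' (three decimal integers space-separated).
vaddr = 487 = 0b111100111
  top 3 bits -> l1_idx = 7
  next 2 bits -> l2_idx = 2
  bottom 4 bits -> offset = 7

Answer: 7 2 7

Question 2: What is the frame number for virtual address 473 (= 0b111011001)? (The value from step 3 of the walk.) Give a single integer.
Answer: 26

Derivation:
vaddr = 473: l1_idx=7, l2_idx=1
L1[7] = 2; L2[2][1] = 26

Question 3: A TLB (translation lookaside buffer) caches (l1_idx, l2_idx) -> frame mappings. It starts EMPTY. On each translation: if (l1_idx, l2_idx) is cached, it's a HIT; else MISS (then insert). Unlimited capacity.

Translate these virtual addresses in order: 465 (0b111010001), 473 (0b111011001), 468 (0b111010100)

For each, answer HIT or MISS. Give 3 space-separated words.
Answer: MISS HIT HIT

Derivation:
vaddr=465: (7,1) not in TLB -> MISS, insert
vaddr=473: (7,1) in TLB -> HIT
vaddr=468: (7,1) in TLB -> HIT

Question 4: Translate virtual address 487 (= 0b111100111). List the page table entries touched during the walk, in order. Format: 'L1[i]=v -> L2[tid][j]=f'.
Answer: L1[7]=2 -> L2[2][2]=11

Derivation:
vaddr = 487 = 0b111100111
Split: l1_idx=7, l2_idx=2, offset=7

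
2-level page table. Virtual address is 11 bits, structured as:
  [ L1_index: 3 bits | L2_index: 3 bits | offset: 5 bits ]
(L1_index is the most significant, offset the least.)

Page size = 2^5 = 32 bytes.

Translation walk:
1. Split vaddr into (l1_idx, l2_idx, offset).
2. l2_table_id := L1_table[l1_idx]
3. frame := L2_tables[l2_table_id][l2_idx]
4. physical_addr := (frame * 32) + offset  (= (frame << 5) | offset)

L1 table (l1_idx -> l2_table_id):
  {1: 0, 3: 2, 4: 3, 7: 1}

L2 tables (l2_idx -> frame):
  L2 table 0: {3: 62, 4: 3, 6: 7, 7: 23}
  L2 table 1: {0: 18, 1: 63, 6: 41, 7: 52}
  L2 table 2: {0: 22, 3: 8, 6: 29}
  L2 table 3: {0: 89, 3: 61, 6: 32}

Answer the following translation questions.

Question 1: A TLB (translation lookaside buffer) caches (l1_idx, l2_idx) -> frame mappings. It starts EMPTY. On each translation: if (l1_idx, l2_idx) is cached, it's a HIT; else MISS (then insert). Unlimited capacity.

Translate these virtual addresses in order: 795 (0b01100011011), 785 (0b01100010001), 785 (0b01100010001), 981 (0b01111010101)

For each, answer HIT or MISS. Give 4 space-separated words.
vaddr=795: (3,0) not in TLB -> MISS, insert
vaddr=785: (3,0) in TLB -> HIT
vaddr=785: (3,0) in TLB -> HIT
vaddr=981: (3,6) not in TLB -> MISS, insert

Answer: MISS HIT HIT MISS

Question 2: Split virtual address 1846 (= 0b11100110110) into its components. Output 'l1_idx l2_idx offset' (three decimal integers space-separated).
vaddr = 1846 = 0b11100110110
  top 3 bits -> l1_idx = 7
  next 3 bits -> l2_idx = 1
  bottom 5 bits -> offset = 22

Answer: 7 1 22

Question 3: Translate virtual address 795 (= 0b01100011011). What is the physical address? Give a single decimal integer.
vaddr = 795 = 0b01100011011
Split: l1_idx=3, l2_idx=0, offset=27
L1[3] = 2
L2[2][0] = 22
paddr = 22 * 32 + 27 = 731

Answer: 731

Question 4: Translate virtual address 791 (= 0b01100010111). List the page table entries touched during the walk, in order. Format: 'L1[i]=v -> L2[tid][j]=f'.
vaddr = 791 = 0b01100010111
Split: l1_idx=3, l2_idx=0, offset=23

Answer: L1[3]=2 -> L2[2][0]=22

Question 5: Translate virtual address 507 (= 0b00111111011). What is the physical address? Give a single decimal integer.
Answer: 763

Derivation:
vaddr = 507 = 0b00111111011
Split: l1_idx=1, l2_idx=7, offset=27
L1[1] = 0
L2[0][7] = 23
paddr = 23 * 32 + 27 = 763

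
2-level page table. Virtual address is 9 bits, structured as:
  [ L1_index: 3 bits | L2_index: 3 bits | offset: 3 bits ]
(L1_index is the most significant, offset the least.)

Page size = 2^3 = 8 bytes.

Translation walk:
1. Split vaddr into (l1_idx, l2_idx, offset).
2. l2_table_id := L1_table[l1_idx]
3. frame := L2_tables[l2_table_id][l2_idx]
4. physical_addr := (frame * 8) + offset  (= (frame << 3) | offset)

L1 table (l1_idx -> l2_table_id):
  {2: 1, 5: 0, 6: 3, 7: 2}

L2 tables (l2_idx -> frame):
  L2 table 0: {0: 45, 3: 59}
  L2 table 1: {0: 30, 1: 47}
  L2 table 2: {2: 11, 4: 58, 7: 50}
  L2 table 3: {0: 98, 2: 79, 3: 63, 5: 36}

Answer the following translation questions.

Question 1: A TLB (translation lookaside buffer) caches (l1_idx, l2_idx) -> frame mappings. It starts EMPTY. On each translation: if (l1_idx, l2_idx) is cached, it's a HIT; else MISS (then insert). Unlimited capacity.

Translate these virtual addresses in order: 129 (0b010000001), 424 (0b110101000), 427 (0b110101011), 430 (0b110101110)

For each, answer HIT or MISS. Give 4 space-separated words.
Answer: MISS MISS HIT HIT

Derivation:
vaddr=129: (2,0) not in TLB -> MISS, insert
vaddr=424: (6,5) not in TLB -> MISS, insert
vaddr=427: (6,5) in TLB -> HIT
vaddr=430: (6,5) in TLB -> HIT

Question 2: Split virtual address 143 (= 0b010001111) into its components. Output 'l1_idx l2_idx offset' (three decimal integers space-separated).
Answer: 2 1 7

Derivation:
vaddr = 143 = 0b010001111
  top 3 bits -> l1_idx = 2
  next 3 bits -> l2_idx = 1
  bottom 3 bits -> offset = 7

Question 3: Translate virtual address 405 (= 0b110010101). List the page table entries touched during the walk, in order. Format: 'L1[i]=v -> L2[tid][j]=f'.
Answer: L1[6]=3 -> L2[3][2]=79

Derivation:
vaddr = 405 = 0b110010101
Split: l1_idx=6, l2_idx=2, offset=5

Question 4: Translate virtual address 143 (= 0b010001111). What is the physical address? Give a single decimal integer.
Answer: 383

Derivation:
vaddr = 143 = 0b010001111
Split: l1_idx=2, l2_idx=1, offset=7
L1[2] = 1
L2[1][1] = 47
paddr = 47 * 8 + 7 = 383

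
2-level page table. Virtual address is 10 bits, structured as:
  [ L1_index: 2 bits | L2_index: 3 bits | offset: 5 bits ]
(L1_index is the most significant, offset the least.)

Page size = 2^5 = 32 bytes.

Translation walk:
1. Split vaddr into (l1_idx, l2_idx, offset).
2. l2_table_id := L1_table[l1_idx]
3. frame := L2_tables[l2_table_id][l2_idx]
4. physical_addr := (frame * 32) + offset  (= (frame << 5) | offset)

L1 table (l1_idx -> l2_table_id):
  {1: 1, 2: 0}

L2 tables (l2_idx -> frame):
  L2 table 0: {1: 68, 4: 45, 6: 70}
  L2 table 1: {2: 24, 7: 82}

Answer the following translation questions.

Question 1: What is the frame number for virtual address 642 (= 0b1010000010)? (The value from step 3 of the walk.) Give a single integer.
Answer: 45

Derivation:
vaddr = 642: l1_idx=2, l2_idx=4
L1[2] = 0; L2[0][4] = 45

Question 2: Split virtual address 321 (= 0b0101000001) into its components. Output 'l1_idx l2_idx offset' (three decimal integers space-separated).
vaddr = 321 = 0b0101000001
  top 2 bits -> l1_idx = 1
  next 3 bits -> l2_idx = 2
  bottom 5 bits -> offset = 1

Answer: 1 2 1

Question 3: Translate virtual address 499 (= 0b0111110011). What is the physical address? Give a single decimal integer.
Answer: 2643

Derivation:
vaddr = 499 = 0b0111110011
Split: l1_idx=1, l2_idx=7, offset=19
L1[1] = 1
L2[1][7] = 82
paddr = 82 * 32 + 19 = 2643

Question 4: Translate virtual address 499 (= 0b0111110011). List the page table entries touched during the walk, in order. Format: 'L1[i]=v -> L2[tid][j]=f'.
vaddr = 499 = 0b0111110011
Split: l1_idx=1, l2_idx=7, offset=19

Answer: L1[1]=1 -> L2[1][7]=82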